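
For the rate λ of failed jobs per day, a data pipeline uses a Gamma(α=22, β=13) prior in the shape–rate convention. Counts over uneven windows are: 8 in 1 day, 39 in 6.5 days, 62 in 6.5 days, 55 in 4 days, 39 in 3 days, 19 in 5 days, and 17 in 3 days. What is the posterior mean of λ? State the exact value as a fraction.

87/14

Total count: 8 + 39 + 62 + 55 + 39 + 19 + 17 = 239.
Total exposure: 1 + 6.5 + 6.5 + 4 + 3 + 5 + 3 = 29 days.
Posterior: α' = 22 + 239 = 261, β' = 13 + 29 = 42.
Posterior mean = α'/β' = 261/42 = 87/14.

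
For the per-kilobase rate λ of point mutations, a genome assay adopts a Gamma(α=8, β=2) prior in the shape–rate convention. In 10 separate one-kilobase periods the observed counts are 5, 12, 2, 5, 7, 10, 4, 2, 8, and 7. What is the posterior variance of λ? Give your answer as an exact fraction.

35/72

Total count: 5 + 12 + 2 + 5 + 7 + 10 + 4 + 2 + 8 + 7 = 62.
Total exposure: 10 kilobases.
Conjugate update: add total count to the shape and total exposure to the rate, giving Gamma(70, 12).
Posterior variance = α'/β'² = 70/144 = 35/72.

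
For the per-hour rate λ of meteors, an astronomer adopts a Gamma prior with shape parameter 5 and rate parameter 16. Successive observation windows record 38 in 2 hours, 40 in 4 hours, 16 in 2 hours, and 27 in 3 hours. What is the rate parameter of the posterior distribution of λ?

Total count: 38 + 40 + 16 + 27 = 121.
Total exposure: 2 + 4 + 2 + 3 = 11 hours.
The Gamma prior is conjugate for the Poisson rate, so λ | data ~ Gamma(5+121, 16+11) = Gamma(126, 27).

27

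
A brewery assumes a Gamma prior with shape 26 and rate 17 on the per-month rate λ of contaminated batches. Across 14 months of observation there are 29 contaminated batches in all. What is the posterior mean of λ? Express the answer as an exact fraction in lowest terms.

Total count 29 over total exposure 14 months.
Conjugate update: add total count to the shape and total exposure to the rate, giving Gamma(55, 31).
Posterior mean = α'/β' = 55/31.

55/31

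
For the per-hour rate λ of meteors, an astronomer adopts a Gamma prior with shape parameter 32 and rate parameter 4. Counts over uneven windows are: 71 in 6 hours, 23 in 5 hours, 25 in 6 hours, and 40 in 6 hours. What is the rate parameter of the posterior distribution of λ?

27

Total count: 71 + 23 + 25 + 40 = 159.
Total exposure: 6 + 5 + 6 + 6 = 23 hours.
Posterior: α' = 32 + 159 = 191, β' = 4 + 23 = 27.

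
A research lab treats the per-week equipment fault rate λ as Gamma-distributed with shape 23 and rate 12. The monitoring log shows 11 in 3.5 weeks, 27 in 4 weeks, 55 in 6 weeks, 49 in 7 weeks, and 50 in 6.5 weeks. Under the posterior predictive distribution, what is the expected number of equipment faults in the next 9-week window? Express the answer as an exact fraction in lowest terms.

Total count: 11 + 27 + 55 + 49 + 50 = 192.
Total exposure: 3.5 + 4 + 6 + 7 + 6.5 = 27 weeks.
By Gamma–Poisson conjugacy, the posterior is Gamma(α + Σx, β + Σt) = Gamma(23 + 192, 12 + 27) = Gamma(215, 39).
Predictive mean over a 9-week window = T·E[λ|data] = 9·215/39 = 645/13.

645/13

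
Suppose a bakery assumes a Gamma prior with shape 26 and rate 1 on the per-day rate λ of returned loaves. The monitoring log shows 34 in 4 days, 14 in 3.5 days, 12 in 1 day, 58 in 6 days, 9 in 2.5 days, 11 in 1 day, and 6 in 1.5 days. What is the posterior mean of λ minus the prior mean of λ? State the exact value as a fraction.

Total count: 34 + 14 + 12 + 58 + 9 + 11 + 6 = 144.
Total exposure: 4 + 3.5 + 1 + 6 + 2.5 + 1 + 1.5 = 19.5 days.
The Gamma prior is conjugate for the Poisson rate, so λ | data ~ Gamma(26+144, 1+19.5) = Gamma(170, 41/2).
Posterior mean = 170/(41/2) = 340/41; prior mean = 26/1 = 26. Difference = 340/41 − 26 = -726/41.

-726/41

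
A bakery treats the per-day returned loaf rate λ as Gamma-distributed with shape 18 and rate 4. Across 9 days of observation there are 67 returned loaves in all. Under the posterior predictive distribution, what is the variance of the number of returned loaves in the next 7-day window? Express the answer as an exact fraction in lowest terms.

11900/169

Total count 67 over total exposure 9 days.
By Gamma–Poisson conjugacy, the posterior is Gamma(α + Σx, β + Σt) = Gamma(18 + 67, 4 + 9) = Gamma(85, 13).
The posterior predictive for a window of length T is Negative Binomial with variance T·α'·(β'+T)/β'² = 7·85·20/169 = 11900/169.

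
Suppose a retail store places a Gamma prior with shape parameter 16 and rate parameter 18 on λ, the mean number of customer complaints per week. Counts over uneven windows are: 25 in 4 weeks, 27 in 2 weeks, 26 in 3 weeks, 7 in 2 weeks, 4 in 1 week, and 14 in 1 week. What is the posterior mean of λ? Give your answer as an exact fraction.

119/31

Total count: 25 + 27 + 26 + 7 + 4 + 14 = 103.
Total exposure: 4 + 2 + 3 + 2 + 1 + 1 = 13 weeks.
Gamma(α, β) with Poisson data over total exposure Σt gives posterior Gamma(α+Σx, β+Σt) = Gamma(119, 31).
Posterior mean = α'/β' = 119/31.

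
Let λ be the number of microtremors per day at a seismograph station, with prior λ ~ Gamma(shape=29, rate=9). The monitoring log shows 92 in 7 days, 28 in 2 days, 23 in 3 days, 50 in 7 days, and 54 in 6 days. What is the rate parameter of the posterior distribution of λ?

34

Total count: 92 + 28 + 23 + 50 + 54 = 247.
Total exposure: 7 + 2 + 3 + 7 + 6 = 25 days.
Conjugate update: add total count to the shape and total exposure to the rate, giving Gamma(276, 34).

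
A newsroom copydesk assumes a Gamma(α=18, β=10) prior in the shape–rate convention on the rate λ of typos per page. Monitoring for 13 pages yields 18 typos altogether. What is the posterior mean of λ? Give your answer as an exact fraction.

Total count 18 over total exposure 13 pages.
The Gamma prior is conjugate for the Poisson rate, so λ | data ~ Gamma(18+18, 10+13) = Gamma(36, 23).
Posterior mean = α'/β' = 36/23.

36/23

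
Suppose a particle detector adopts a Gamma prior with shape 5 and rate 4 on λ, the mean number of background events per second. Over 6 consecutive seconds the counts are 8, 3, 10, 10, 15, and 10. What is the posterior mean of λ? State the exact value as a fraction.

61/10

Total count: 8 + 3 + 10 + 10 + 15 + 10 = 56.
Total exposure: 6 seconds.
The Gamma prior is conjugate for the Poisson rate, so λ | data ~ Gamma(5+56, 4+6) = Gamma(61, 10).
Posterior mean = α'/β' = 61/10.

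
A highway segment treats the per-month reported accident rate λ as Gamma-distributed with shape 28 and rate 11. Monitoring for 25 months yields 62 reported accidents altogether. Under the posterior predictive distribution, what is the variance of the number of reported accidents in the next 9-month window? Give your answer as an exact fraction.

225/8

Total count 62 over total exposure 25 months.
Posterior: α' = 28 + 62 = 90, β' = 11 + 25 = 36.
The posterior predictive for a window of length T is Negative Binomial with variance T·α'·(β'+T)/β'² = 9·90·45/1296 = 225/8.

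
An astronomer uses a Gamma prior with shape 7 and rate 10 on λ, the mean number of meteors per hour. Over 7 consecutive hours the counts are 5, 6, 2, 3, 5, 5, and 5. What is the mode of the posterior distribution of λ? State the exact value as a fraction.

37/17

Total count: 5 + 6 + 2 + 3 + 5 + 5 + 5 = 31.
Total exposure: 7 hours.
Conjugate update: add total count to the shape and total exposure to the rate, giving Gamma(38, 17).
Posterior mode = (α'−1)/β' = 37/17.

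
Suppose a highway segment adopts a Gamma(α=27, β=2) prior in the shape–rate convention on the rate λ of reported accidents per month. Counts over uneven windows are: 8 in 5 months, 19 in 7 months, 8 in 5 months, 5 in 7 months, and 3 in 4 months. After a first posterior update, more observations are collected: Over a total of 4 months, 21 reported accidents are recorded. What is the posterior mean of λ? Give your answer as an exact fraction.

Total count: 8 + 19 + 8 + 5 + 3 = 43.
Total exposure: 5 + 7 + 5 + 7 + 4 = 28 months.
After the first batch: Gamma(27 + 43, 2 + 28) = Gamma(70, 30).
Total count 21 over total exposure 4 months.
After the second batch: Gamma(70 + 21, 30 + 4) = Gamma(91, 34).
Posterior mean = α'/β' = 91/34.

91/34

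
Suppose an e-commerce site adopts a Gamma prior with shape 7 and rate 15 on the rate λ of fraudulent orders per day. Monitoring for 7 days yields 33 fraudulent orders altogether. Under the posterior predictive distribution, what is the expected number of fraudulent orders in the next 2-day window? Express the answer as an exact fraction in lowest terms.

40/11

Total count 33 over total exposure 7 days.
Conjugate update: add total count to the shape and total exposure to the rate, giving Gamma(40, 22).
Predictive mean over a 2-day window = T·E[λ|data] = 2·40/22 = 40/11.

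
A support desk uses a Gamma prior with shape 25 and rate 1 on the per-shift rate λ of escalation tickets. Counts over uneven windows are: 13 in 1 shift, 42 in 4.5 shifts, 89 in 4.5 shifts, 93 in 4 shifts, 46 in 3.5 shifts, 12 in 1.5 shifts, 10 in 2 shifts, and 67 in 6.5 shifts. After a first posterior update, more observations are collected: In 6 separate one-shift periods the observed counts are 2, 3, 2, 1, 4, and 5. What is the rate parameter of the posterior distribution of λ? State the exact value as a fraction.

Total count: 13 + 42 + 89 + 93 + 46 + 12 + 10 + 67 = 372.
Total exposure: 1 + 4.5 + 4.5 + 4 + 3.5 + 1.5 + 2 + 6.5 = 27.5 shifts.
After the first batch: Gamma(25 + 372, 1 + 27.5) = Gamma(397, 57/2).
Total count: 2 + 3 + 2 + 1 + 4 + 5 = 17.
Total exposure: 6 shifts.
After the second batch: Gamma(397 + 17, 57/2 + 6) = Gamma(414, 69/2).

69/2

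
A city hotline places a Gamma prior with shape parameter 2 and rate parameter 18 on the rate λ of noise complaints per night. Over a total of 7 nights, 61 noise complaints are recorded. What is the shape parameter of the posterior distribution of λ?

Total count 61 over total exposure 7 nights.
By Gamma–Poisson conjugacy, the posterior is Gamma(α + Σx, β + Σt) = Gamma(2 + 61, 18 + 7) = Gamma(63, 25).

63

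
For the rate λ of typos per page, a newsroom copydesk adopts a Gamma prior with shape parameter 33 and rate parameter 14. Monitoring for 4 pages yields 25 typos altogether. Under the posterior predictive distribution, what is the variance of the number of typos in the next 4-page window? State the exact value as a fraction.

1276/81

Total count 25 over total exposure 4 pages.
The Gamma prior is conjugate for the Poisson rate, so λ | data ~ Gamma(33+25, 14+4) = Gamma(58, 18).
The posterior predictive for a window of length T is Negative Binomial with variance T·α'·(β'+T)/β'² = 4·58·22/324 = 1276/81.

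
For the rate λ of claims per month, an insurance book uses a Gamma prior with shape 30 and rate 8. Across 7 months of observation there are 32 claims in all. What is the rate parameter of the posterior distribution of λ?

Total count 32 over total exposure 7 months.
By Gamma–Poisson conjugacy, the posterior is Gamma(α + Σx, β + Σt) = Gamma(30 + 32, 8 + 7) = Gamma(62, 15).

15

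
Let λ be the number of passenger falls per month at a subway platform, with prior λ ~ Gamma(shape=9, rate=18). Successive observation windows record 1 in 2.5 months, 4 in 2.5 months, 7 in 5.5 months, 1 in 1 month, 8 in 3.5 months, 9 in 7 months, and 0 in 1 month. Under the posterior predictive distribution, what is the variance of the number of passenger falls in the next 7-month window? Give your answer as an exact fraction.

13104/1681

Total count: 1 + 4 + 7 + 1 + 8 + 9 + 0 = 30.
Total exposure: 2.5 + 2.5 + 5.5 + 1 + 3.5 + 7 + 1 = 23 months.
Gamma(α, β) with Poisson data over total exposure Σt gives posterior Gamma(α+Σx, β+Σt) = Gamma(39, 41).
The posterior predictive for a window of length T is Negative Binomial with variance T·α'·(β'+T)/β'² = 7·39·48/1681 = 13104/1681.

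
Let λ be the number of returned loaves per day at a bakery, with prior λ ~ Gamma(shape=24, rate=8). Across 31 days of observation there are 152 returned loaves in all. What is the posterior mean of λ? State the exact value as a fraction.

Total count 152 over total exposure 31 days.
Posterior: α' = 24 + 152 = 176, β' = 8 + 31 = 39.
Posterior mean = α'/β' = 176/39.

176/39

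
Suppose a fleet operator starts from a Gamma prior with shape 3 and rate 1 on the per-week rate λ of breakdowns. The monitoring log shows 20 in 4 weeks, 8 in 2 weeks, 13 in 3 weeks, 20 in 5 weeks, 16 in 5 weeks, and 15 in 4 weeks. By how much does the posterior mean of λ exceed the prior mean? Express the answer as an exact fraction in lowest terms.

Total count: 20 + 8 + 13 + 20 + 16 + 15 = 92.
Total exposure: 4 + 2 + 3 + 5 + 5 + 4 = 23 weeks.
Conjugate update: add total count to the shape and total exposure to the rate, giving Gamma(95, 24).
Posterior mean = 95/24 = 95/24; prior mean = 3/1 = 3. Difference = 95/24 − 3 = 23/24.

23/24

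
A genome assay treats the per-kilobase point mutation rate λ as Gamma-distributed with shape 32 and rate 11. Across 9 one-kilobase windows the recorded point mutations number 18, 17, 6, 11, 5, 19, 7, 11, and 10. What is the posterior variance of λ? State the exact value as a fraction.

Total count: 18 + 17 + 6 + 11 + 5 + 19 + 7 + 11 + 10 = 104.
Total exposure: 9 kilobases.
Gamma(α, β) with Poisson data over total exposure Σt gives posterior Gamma(α+Σx, β+Σt) = Gamma(136, 20).
Posterior variance = α'/β'² = 136/400 = 17/50.

17/50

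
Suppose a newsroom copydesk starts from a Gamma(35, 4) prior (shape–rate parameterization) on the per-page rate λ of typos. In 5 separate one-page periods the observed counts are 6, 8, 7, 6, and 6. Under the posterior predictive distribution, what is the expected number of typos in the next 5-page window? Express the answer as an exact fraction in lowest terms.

Total count: 6 + 8 + 7 + 6 + 6 = 33.
Total exposure: 5 pages.
Conjugate update: add total count to the shape and total exposure to the rate, giving Gamma(68, 9).
Predictive mean over a 5-page window = T·E[λ|data] = 5·68/9 = 340/9.

340/9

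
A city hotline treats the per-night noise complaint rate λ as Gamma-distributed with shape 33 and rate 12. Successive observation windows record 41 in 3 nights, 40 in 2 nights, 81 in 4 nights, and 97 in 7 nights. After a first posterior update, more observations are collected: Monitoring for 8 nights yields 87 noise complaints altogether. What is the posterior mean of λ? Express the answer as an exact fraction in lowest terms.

379/36

Total count: 41 + 40 + 81 + 97 = 259.
Total exposure: 3 + 2 + 4 + 7 = 16 nights.
After the first batch: Gamma(33 + 259, 12 + 16) = Gamma(292, 28).
Total count 87 over total exposure 8 nights.
After the second batch: Gamma(292 + 87, 28 + 8) = Gamma(379, 36).
Posterior mean = α'/β' = 379/36.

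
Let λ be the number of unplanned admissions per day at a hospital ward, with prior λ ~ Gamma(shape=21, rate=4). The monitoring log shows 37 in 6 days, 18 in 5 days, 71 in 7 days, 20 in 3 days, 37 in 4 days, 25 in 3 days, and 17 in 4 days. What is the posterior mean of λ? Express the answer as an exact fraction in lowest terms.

41/6

Total count: 37 + 18 + 71 + 20 + 37 + 25 + 17 = 225.
Total exposure: 6 + 5 + 7 + 3 + 4 + 3 + 4 = 32 days.
Posterior: α' = 21 + 225 = 246, β' = 4 + 32 = 36.
Posterior mean = α'/β' = 246/36 = 41/6.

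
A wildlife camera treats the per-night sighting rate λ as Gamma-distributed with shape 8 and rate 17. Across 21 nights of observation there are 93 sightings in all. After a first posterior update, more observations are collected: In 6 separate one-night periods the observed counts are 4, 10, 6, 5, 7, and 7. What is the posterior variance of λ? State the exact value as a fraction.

35/484

Total count 93 over total exposure 21 nights.
After the first batch: Gamma(8 + 93, 17 + 21) = Gamma(101, 38).
Total count: 4 + 10 + 6 + 5 + 7 + 7 = 39.
Total exposure: 6 nights.
After the second batch: Gamma(101 + 39, 38 + 6) = Gamma(140, 44).
Posterior variance = α'/β'² = 140/1936 = 35/484.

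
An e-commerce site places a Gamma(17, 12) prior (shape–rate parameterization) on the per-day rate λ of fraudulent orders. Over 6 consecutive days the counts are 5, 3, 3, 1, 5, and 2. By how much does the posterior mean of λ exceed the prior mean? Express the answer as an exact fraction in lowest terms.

Total count: 5 + 3 + 3 + 1 + 5 + 2 = 19.
Total exposure: 6 days.
By Gamma–Poisson conjugacy, the posterior is Gamma(α + Σx, β + Σt) = Gamma(17 + 19, 12 + 6) = Gamma(36, 18).
Posterior mean = 36/18 = 2; prior mean = 17/12 = 17/12. Difference = 2 − 17/12 = 7/12.

7/12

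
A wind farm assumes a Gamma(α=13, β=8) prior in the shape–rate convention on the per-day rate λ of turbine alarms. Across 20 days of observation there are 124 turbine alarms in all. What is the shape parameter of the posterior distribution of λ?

Total count 124 over total exposure 20 days.
The Gamma prior is conjugate for the Poisson rate, so λ | data ~ Gamma(13+124, 8+20) = Gamma(137, 28).

137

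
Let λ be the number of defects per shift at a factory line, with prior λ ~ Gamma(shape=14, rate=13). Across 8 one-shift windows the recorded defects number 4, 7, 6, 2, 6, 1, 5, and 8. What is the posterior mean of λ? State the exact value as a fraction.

Total count: 4 + 7 + 6 + 2 + 6 + 1 + 5 + 8 = 39.
Total exposure: 8 shifts.
Gamma(α, β) with Poisson data over total exposure Σt gives posterior Gamma(α+Σx, β+Σt) = Gamma(53, 21).
Posterior mean = α'/β' = 53/21.

53/21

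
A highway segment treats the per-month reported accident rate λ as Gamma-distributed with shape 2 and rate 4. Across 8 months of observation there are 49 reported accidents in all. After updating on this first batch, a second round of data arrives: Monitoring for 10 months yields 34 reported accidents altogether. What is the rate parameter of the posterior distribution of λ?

Total count 49 over total exposure 8 months.
After the first batch: Gamma(2 + 49, 4 + 8) = Gamma(51, 12).
Total count 34 over total exposure 10 months.
After the second batch: Gamma(51 + 34, 12 + 10) = Gamma(85, 22).

22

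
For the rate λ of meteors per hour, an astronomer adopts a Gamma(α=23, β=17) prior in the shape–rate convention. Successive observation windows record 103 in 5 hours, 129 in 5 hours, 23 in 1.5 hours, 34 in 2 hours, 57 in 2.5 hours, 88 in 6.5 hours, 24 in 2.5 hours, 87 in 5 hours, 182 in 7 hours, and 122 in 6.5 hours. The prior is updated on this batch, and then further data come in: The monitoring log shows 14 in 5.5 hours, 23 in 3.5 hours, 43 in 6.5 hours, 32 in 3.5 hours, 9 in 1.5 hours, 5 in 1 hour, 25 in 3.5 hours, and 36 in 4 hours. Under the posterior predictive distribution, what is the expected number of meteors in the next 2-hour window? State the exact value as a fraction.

Total count: 103 + 129 + 23 + 34 + 57 + 88 + 24 + 87 + 182 + 122 = 849.
Total exposure: 5 + 5 + 1.5 + 2 + 2.5 + 6.5 + 2.5 + 5 + 7 + 6.5 = 43.5 hours.
After the first batch: Gamma(23 + 849, 17 + 43.5) = Gamma(872, 121/2).
Total count: 14 + 23 + 43 + 32 + 9 + 5 + 25 + 36 = 187.
Total exposure: 5.5 + 3.5 + 6.5 + 3.5 + 1.5 + 1 + 3.5 + 4 = 29 hours.
After the second batch: Gamma(872 + 187, 121/2 + 29) = Gamma(1059, 179/2).
Predictive mean over a 2-hour window = T·E[λ|data] = 2·1059/(179/2) = 4236/179.

4236/179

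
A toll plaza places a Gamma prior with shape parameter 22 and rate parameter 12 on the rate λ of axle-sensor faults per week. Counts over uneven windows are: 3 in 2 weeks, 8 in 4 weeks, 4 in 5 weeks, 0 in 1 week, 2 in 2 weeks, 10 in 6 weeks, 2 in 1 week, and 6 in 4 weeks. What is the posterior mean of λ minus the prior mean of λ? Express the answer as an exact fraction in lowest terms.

Total count: 3 + 8 + 4 + 0 + 2 + 10 + 2 + 6 = 35.
Total exposure: 2 + 4 + 5 + 1 + 2 + 6 + 1 + 4 = 25 weeks.
By Gamma–Poisson conjugacy, the posterior is Gamma(α + Σx, β + Σt) = Gamma(22 + 35, 12 + 25) = Gamma(57, 37).
Posterior mean = 57/37 = 57/37; prior mean = 22/12 = 11/6. Difference = 57/37 − 11/6 = -65/222.

-65/222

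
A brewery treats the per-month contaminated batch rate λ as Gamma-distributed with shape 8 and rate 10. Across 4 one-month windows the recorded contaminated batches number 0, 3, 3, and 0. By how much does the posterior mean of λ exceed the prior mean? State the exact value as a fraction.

1/5

Total count: 0 + 3 + 3 + 0 = 6.
Total exposure: 4 months.
The Gamma prior is conjugate for the Poisson rate, so λ | data ~ Gamma(8+6, 10+4) = Gamma(14, 14).
Posterior mean = 14/14 = 1; prior mean = 8/10 = 4/5. Difference = 1 − 4/5 = 1/5.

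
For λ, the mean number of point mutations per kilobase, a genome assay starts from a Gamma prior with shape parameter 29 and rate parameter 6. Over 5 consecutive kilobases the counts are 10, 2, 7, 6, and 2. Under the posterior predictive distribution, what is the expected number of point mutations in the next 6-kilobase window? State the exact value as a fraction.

336/11

Total count: 10 + 2 + 7 + 6 + 2 = 27.
Total exposure: 5 kilobases.
By Gamma–Poisson conjugacy, the posterior is Gamma(α + Σx, β + Σt) = Gamma(29 + 27, 6 + 5) = Gamma(56, 11).
Predictive mean over a 6-kilobase window = T·E[λ|data] = 6·56/11 = 336/11.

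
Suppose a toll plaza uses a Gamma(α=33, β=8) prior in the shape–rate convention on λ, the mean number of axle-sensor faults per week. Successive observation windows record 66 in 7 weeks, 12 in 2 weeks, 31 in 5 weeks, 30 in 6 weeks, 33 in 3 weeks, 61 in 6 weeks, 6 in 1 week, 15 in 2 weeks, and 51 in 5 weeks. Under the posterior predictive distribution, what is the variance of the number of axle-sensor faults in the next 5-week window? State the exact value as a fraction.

3380/81

Total count: 66 + 12 + 31 + 30 + 33 + 61 + 6 + 15 + 51 = 305.
Total exposure: 7 + 2 + 5 + 6 + 3 + 6 + 1 + 2 + 5 = 37 weeks.
Conjugate update: add total count to the shape and total exposure to the rate, giving Gamma(338, 45).
The posterior predictive for a window of length T is Negative Binomial with variance T·α'·(β'+T)/β'² = 5·338·50/2025 = 3380/81.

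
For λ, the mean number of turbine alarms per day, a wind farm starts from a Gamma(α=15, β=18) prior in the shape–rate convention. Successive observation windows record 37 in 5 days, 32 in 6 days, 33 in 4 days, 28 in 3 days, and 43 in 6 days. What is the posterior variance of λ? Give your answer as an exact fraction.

Total count: 37 + 32 + 33 + 28 + 43 = 173.
Total exposure: 5 + 6 + 4 + 3 + 6 = 24 days.
Gamma(α, β) with Poisson data over total exposure Σt gives posterior Gamma(α+Σx, β+Σt) = Gamma(188, 42).
Posterior variance = α'/β'² = 188/1764 = 47/441.

47/441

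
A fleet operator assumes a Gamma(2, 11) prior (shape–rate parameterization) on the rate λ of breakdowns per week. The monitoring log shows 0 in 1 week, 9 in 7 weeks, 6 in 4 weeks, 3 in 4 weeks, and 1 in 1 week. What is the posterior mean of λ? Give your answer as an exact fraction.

Total count: 0 + 9 + 6 + 3 + 1 = 19.
Total exposure: 1 + 7 + 4 + 4 + 1 = 17 weeks.
By Gamma–Poisson conjugacy, the posterior is Gamma(α + Σx, β + Σt) = Gamma(2 + 19, 11 + 17) = Gamma(21, 28).
Posterior mean = α'/β' = 21/28 = 3/4.

3/4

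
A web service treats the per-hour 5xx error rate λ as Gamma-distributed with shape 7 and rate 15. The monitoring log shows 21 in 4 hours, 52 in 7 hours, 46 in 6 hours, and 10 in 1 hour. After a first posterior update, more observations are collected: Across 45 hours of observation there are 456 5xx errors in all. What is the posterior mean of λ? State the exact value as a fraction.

Total count: 21 + 52 + 46 + 10 = 129.
Total exposure: 4 + 7 + 6 + 1 = 18 hours.
After the first batch: Gamma(7 + 129, 15 + 18) = Gamma(136, 33).
Total count 456 over total exposure 45 hours.
After the second batch: Gamma(136 + 456, 33 + 45) = Gamma(592, 78).
Posterior mean = α'/β' = 592/78 = 296/39.

296/39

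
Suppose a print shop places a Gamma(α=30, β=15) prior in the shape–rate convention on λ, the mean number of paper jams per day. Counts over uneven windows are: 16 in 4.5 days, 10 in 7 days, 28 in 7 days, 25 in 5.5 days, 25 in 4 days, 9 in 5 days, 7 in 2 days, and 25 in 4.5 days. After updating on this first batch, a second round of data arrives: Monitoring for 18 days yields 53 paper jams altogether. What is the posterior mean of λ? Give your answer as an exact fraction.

456/145

Total count: 16 + 10 + 28 + 25 + 25 + 9 + 7 + 25 = 145.
Total exposure: 4.5 + 7 + 7 + 5.5 + 4 + 5 + 2 + 4.5 = 39.5 days.
After the first batch: Gamma(30 + 145, 15 + 39.5) = Gamma(175, 109/2).
Total count 53 over total exposure 18 days.
After the second batch: Gamma(175 + 53, 109/2 + 18) = Gamma(228, 145/2).
Posterior mean = α'/β' = 228/(145/2) = 456/145.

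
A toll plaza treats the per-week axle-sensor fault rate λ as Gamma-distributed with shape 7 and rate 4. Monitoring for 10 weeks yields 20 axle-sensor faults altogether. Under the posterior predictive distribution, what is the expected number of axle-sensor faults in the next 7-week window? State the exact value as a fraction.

27/2

Total count 20 over total exposure 10 weeks.
The Gamma prior is conjugate for the Poisson rate, so λ | data ~ Gamma(7+20, 4+10) = Gamma(27, 14).
Predictive mean over a 7-week window = T·E[λ|data] = 7·27/14 = 27/2.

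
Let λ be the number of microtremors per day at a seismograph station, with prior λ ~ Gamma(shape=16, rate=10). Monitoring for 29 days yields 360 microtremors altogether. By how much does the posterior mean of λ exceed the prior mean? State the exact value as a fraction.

Total count 360 over total exposure 29 days.
The Gamma prior is conjugate for the Poisson rate, so λ | data ~ Gamma(16+360, 10+29) = Gamma(376, 39).
Posterior mean = 376/39 = 376/39; prior mean = 16/10 = 8/5. Difference = 376/39 − 8/5 = 1568/195.

1568/195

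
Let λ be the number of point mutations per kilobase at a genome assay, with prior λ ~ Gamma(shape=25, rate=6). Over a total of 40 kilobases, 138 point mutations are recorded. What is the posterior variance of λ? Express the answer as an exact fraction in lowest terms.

Total count 138 over total exposure 40 kilobases.
Conjugate update: add total count to the shape and total exposure to the rate, giving Gamma(163, 46).
Posterior variance = α'/β'² = 163/2116.

163/2116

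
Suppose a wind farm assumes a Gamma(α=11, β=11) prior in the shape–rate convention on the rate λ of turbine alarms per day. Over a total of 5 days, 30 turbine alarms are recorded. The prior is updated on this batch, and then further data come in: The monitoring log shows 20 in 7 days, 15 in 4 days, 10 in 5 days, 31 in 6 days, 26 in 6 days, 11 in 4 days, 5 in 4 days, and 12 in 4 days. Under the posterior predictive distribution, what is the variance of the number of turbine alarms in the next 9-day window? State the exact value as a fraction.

100035/3136

Total count 30 over total exposure 5 days.
After the first batch: Gamma(11 + 30, 11 + 5) = Gamma(41, 16).
Total count: 20 + 15 + 10 + 31 + 26 + 11 + 5 + 12 = 130.
Total exposure: 7 + 4 + 5 + 6 + 6 + 4 + 4 + 4 = 40 days.
After the second batch: Gamma(41 + 130, 16 + 40) = Gamma(171, 56).
The posterior predictive for a window of length T is Negative Binomial with variance T·α'·(β'+T)/β'² = 9·171·65/3136 = 100035/3136.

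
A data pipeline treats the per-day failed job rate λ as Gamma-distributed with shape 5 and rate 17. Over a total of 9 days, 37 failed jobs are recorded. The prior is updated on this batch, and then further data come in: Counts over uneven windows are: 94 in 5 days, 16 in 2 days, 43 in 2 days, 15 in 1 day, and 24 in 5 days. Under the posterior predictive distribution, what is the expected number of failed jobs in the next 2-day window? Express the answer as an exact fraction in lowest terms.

468/41

Total count 37 over total exposure 9 days.
After the first batch: Gamma(5 + 37, 17 + 9) = Gamma(42, 26).
Total count: 94 + 16 + 43 + 15 + 24 = 192.
Total exposure: 5 + 2 + 2 + 1 + 5 = 15 days.
After the second batch: Gamma(42 + 192, 26 + 15) = Gamma(234, 41).
Predictive mean over a 2-day window = T·E[λ|data] = 2·234/41 = 468/41.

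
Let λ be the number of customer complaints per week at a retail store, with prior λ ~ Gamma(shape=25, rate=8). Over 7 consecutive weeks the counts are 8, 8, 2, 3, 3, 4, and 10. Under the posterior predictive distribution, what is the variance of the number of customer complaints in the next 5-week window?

28

Total count: 8 + 8 + 2 + 3 + 3 + 4 + 10 = 38.
Total exposure: 7 weeks.
Posterior: α' = 25 + 38 = 63, β' = 8 + 7 = 15.
The posterior predictive for a window of length T is Negative Binomial with variance T·α'·(β'+T)/β'² = 5·63·20/225 = 28.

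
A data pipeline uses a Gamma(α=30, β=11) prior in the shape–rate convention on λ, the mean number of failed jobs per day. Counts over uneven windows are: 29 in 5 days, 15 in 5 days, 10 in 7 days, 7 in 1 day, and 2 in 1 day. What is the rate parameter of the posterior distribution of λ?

Total count: 29 + 15 + 10 + 7 + 2 = 63.
Total exposure: 5 + 5 + 7 + 1 + 1 = 19 days.
The Gamma prior is conjugate for the Poisson rate, so λ | data ~ Gamma(30+63, 11+19) = Gamma(93, 30).

30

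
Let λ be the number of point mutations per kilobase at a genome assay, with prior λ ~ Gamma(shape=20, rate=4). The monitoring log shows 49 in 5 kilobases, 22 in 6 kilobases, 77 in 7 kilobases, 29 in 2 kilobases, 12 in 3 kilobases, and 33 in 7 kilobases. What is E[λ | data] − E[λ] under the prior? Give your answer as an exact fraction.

Total count: 49 + 22 + 77 + 29 + 12 + 33 = 222.
Total exposure: 5 + 6 + 7 + 2 + 3 + 7 = 30 kilobases.
By Gamma–Poisson conjugacy, the posterior is Gamma(α + Σx, β + Σt) = Gamma(20 + 222, 4 + 30) = Gamma(242, 34).
Posterior mean = 242/34 = 121/17; prior mean = 20/4 = 5. Difference = 121/17 − 5 = 36/17.

36/17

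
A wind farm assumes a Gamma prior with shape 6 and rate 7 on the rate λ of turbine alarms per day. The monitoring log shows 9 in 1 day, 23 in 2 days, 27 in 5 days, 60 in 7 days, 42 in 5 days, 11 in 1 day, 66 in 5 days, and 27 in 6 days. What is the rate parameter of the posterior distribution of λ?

39

Total count: 9 + 23 + 27 + 60 + 42 + 11 + 66 + 27 = 265.
Total exposure: 1 + 2 + 5 + 7 + 5 + 1 + 5 + 6 = 32 days.
Gamma(α, β) with Poisson data over total exposure Σt gives posterior Gamma(α+Σx, β+Σt) = Gamma(271, 39).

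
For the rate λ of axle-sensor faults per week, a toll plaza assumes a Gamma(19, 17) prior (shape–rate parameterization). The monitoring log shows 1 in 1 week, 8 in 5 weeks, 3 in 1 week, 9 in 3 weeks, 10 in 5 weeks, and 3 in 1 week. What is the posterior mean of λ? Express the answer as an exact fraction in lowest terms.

53/33

Total count: 1 + 8 + 3 + 9 + 10 + 3 = 34.
Total exposure: 1 + 5 + 1 + 3 + 5 + 1 = 16 weeks.
Posterior: α' = 19 + 34 = 53, β' = 17 + 16 = 33.
Posterior mean = α'/β' = 53/33.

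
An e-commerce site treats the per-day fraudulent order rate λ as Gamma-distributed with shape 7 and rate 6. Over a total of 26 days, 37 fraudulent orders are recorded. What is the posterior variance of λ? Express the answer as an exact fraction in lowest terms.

Total count 37 over total exposure 26 days.
By Gamma–Poisson conjugacy, the posterior is Gamma(α + Σx, β + Σt) = Gamma(7 + 37, 6 + 26) = Gamma(44, 32).
Posterior variance = α'/β'² = 44/1024 = 11/256.

11/256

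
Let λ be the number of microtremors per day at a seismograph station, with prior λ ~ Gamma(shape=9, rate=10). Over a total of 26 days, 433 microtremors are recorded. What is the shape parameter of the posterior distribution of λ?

Total count 433 over total exposure 26 days.
Posterior: α' = 9 + 433 = 442, β' = 10 + 26 = 36.

442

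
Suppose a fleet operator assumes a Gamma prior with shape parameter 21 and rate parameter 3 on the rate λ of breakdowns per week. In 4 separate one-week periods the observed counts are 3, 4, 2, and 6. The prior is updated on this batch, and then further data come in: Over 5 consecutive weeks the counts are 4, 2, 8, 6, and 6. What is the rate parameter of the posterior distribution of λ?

Total count: 3 + 4 + 2 + 6 = 15.
Total exposure: 4 weeks.
After the first batch: Gamma(21 + 15, 3 + 4) = Gamma(36, 7).
Total count: 4 + 2 + 8 + 6 + 6 = 26.
Total exposure: 5 weeks.
After the second batch: Gamma(36 + 26, 7 + 5) = Gamma(62, 12).

12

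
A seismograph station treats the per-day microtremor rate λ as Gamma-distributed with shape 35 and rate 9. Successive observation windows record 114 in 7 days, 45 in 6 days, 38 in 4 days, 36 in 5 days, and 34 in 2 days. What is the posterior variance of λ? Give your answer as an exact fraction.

302/1089

Total count: 114 + 45 + 38 + 36 + 34 = 267.
Total exposure: 7 + 6 + 4 + 5 + 2 = 24 days.
By Gamma–Poisson conjugacy, the posterior is Gamma(α + Σx, β + Σt) = Gamma(35 + 267, 9 + 24) = Gamma(302, 33).
Posterior variance = α'/β'² = 302/1089.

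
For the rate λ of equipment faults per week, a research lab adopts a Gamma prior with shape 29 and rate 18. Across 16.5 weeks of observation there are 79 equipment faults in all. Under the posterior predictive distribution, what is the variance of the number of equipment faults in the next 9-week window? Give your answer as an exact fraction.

18792/529

Total count 79 over total exposure 16.5 weeks.
The Gamma prior is conjugate for the Poisson rate, so λ | data ~ Gamma(29+79, 18+16.5) = Gamma(108, 69/2).
The posterior predictive for a window of length T is Negative Binomial with variance T·α'·(β'+T)/β'² = 9·108·(87/2)/(4761/4) = 18792/529.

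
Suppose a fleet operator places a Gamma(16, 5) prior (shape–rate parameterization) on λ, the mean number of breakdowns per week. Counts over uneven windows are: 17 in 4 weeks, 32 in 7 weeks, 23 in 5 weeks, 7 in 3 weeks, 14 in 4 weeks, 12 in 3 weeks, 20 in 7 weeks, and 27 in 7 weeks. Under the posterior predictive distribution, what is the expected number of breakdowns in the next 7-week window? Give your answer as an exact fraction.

Total count: 17 + 32 + 23 + 7 + 14 + 12 + 20 + 27 = 152.
Total exposure: 4 + 7 + 5 + 3 + 4 + 3 + 7 + 7 = 40 weeks.
Posterior: α' = 16 + 152 = 168, β' = 5 + 40 = 45.
Predictive mean over a 7-week window = T·E[λ|data] = 7·168/45 = 392/15.

392/15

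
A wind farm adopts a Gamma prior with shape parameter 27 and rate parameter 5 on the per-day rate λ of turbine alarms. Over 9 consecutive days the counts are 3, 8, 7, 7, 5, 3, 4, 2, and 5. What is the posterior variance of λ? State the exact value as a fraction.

71/196

Total count: 3 + 8 + 7 + 7 + 5 + 3 + 4 + 2 + 5 = 44.
Total exposure: 9 days.
Gamma(α, β) with Poisson data over total exposure Σt gives posterior Gamma(α+Σx, β+Σt) = Gamma(71, 14).
Posterior variance = α'/β'² = 71/196.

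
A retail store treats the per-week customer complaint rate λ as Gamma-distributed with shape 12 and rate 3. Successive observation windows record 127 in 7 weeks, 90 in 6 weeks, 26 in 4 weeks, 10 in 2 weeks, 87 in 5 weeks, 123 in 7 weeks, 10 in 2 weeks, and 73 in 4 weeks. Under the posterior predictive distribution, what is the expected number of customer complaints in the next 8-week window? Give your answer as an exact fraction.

Total count: 127 + 90 + 26 + 10 + 87 + 123 + 10 + 73 = 546.
Total exposure: 7 + 6 + 4 + 2 + 5 + 7 + 2 + 4 = 37 weeks.
Posterior: α' = 12 + 546 = 558, β' = 3 + 37 = 40.
Predictive mean over an 8-week window = T·E[λ|data] = 8·558/40 = 558/5.

558/5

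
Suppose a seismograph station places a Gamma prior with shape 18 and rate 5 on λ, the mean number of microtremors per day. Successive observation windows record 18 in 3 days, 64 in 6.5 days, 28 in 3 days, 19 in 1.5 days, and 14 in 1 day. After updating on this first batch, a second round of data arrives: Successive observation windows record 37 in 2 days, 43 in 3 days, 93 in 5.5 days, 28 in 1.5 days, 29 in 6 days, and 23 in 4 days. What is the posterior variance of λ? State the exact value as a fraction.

Total count: 18 + 64 + 28 + 19 + 14 = 143.
Total exposure: 3 + 6.5 + 3 + 1.5 + 1 = 15 days.
After the first batch: Gamma(18 + 143, 5 + 15) = Gamma(161, 20).
Total count: 37 + 43 + 93 + 28 + 29 + 23 = 253.
Total exposure: 2 + 3 + 5.5 + 1.5 + 6 + 4 = 22 days.
After the second batch: Gamma(161 + 253, 20 + 22) = Gamma(414, 42).
Posterior variance = α'/β'² = 414/1764 = 23/98.

23/98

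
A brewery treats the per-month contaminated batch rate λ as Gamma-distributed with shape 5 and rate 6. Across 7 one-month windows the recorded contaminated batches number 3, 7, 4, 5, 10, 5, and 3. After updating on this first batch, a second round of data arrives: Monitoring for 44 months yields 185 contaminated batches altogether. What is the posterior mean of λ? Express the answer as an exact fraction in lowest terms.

227/57

Total count: 3 + 7 + 4 + 5 + 10 + 5 + 3 = 37.
Total exposure: 7 months.
After the first batch: Gamma(5 + 37, 6 + 7) = Gamma(42, 13).
Total count 185 over total exposure 44 months.
After the second batch: Gamma(42 + 185, 13 + 44) = Gamma(227, 57).
Posterior mean = α'/β' = 227/57.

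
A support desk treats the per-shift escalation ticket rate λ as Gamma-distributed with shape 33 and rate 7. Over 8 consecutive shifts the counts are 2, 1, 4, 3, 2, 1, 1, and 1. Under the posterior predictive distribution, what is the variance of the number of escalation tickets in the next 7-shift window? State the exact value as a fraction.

Total count: 2 + 1 + 4 + 3 + 2 + 1 + 1 + 1 = 15.
Total exposure: 8 shifts.
Gamma(α, β) with Poisson data over total exposure Σt gives posterior Gamma(α+Σx, β+Σt) = Gamma(48, 15).
The posterior predictive for a window of length T is Negative Binomial with variance T·α'·(β'+T)/β'² = 7·48·22/225 = 2464/75.

2464/75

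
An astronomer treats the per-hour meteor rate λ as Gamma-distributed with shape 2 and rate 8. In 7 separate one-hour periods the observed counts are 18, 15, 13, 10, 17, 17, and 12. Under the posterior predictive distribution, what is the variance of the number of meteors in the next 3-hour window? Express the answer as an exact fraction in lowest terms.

624/25

Total count: 18 + 15 + 13 + 10 + 17 + 17 + 12 = 102.
Total exposure: 7 hours.
The Gamma prior is conjugate for the Poisson rate, so λ | data ~ Gamma(2+102, 8+7) = Gamma(104, 15).
The posterior predictive for a window of length T is Negative Binomial with variance T·α'·(β'+T)/β'² = 3·104·18/225 = 624/25.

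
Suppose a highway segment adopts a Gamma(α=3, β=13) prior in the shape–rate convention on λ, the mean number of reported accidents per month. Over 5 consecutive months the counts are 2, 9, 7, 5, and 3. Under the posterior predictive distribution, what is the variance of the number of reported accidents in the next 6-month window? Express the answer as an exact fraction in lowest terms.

Total count: 2 + 9 + 7 + 5 + 3 = 26.
Total exposure: 5 months.
Gamma(α, β) with Poisson data over total exposure Σt gives posterior Gamma(α+Σx, β+Σt) = Gamma(29, 18).
The posterior predictive for a window of length T is Negative Binomial with variance T·α'·(β'+T)/β'² = 6·29·24/324 = 116/9.

116/9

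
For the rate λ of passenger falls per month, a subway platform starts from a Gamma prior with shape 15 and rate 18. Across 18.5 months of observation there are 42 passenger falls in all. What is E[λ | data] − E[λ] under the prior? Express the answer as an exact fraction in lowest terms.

319/438

Total count 42 over total exposure 18.5 months.
The Gamma prior is conjugate for the Poisson rate, so λ | data ~ Gamma(15+42, 18+18.5) = Gamma(57, 73/2).
Posterior mean = 57/(73/2) = 114/73; prior mean = 15/18 = 5/6. Difference = 114/73 − 5/6 = 319/438.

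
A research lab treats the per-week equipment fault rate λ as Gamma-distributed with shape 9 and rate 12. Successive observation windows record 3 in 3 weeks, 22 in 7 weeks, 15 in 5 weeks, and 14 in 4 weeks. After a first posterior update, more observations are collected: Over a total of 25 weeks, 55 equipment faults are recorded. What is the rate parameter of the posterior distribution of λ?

Total count: 3 + 22 + 15 + 14 = 54.
Total exposure: 3 + 7 + 5 + 4 = 19 weeks.
After the first batch: Gamma(9 + 54, 12 + 19) = Gamma(63, 31).
Total count 55 over total exposure 25 weeks.
After the second batch: Gamma(63 + 55, 31 + 25) = Gamma(118, 56).

56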